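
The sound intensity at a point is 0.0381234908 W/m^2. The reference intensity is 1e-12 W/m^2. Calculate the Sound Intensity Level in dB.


Given values:
  I = 0.0381234908 W/m^2
  I_ref = 1e-12 W/m^2
Formula: SIL = 10 * log10(I / I_ref)
Compute ratio: I / I_ref = 38123490800
Compute log10: log10(38123490800) = 10.581193
Multiply: SIL = 10 * 10.581193 = 105.81

105.81 dB


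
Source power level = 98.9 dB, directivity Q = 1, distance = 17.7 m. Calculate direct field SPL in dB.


Given values:
  Lw = 98.9 dB, Q = 1, r = 17.7 m
Formula: SPL = Lw + 10 * log10(Q / (4 * pi * r^2))
Compute 4 * pi * r^2 = 4 * pi * 17.7^2 = 3936.9182
Compute Q / denom = 1 / 3936.9182 = 0.00025401
Compute 10 * log10(0.00025401) = -35.9515
SPL = 98.9 + (-35.9515) = 62.95

62.95 dB


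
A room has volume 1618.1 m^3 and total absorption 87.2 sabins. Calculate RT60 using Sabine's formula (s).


Given values:
  V = 1618.1 m^3
  A = 87.2 sabins
Formula: RT60 = 0.161 * V / A
Numerator: 0.161 * 1618.1 = 260.5141
RT60 = 260.5141 / 87.2 = 2.988

2.988 s


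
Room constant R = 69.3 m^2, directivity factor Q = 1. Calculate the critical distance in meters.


Given values:
  R = 69.3 m^2, Q = 1
Formula: d_c = 0.141 * sqrt(Q * R)
Compute Q * R = 1 * 69.3 = 69.3
Compute sqrt(69.3) = 8.3247
d_c = 0.141 * 8.3247 = 1.174

1.174 m


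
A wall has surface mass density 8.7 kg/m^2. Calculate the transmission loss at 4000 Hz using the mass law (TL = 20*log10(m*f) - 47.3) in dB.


Given values:
  m = 8.7 kg/m^2, f = 4000 Hz
Formula: TL = 20 * log10(m * f) - 47.3
Compute m * f = 8.7 * 4000 = 34800.0
Compute log10(34800.0) = 4.541579
Compute 20 * 4.541579 = 90.8316
TL = 90.8316 - 47.3 = 43.53

43.53 dB


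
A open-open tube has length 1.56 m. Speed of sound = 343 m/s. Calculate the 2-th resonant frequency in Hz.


Given values:
  Tube type: open-open, L = 1.56 m, c = 343 m/s, n = 2
Formula: f_n = n * c / (2 * L)
Compute 2 * L = 2 * 1.56 = 3.12
f = 2 * 343 / 3.12
f = 219.87

219.87 Hz


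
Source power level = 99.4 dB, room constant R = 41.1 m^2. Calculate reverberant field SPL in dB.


Given values:
  Lw = 99.4 dB, R = 41.1 m^2
Formula: SPL = Lw + 10 * log10(4 / R)
Compute 4 / R = 4 / 41.1 = 0.097324
Compute 10 * log10(0.097324) = -10.1178
SPL = 99.4 + (-10.1178) = 89.28

89.28 dB


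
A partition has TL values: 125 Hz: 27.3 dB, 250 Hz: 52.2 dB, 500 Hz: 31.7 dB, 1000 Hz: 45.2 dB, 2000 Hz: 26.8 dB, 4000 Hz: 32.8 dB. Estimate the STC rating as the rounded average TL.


Given TL values at each frequency:
  125 Hz: 27.3 dB
  250 Hz: 52.2 dB
  500 Hz: 31.7 dB
  1000 Hz: 45.2 dB
  2000 Hz: 26.8 dB
  4000 Hz: 32.8 dB
Formula: STC ~ round(average of TL values)
Sum = 27.3 + 52.2 + 31.7 + 45.2 + 26.8 + 32.8 = 216.0
Average = 216.0 / 6 = 36.0
Rounded: 36

36


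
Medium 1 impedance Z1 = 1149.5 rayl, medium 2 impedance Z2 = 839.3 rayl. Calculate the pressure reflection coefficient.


Given values:
  Z1 = 1149.5 rayl, Z2 = 839.3 rayl
Formula: R = (Z2 - Z1) / (Z2 + Z1)
Numerator: Z2 - Z1 = 839.3 - 1149.5 = -310.2
Denominator: Z2 + Z1 = 839.3 + 1149.5 = 1988.8
R = -310.2 / 1988.8 = -0.156

-0.156


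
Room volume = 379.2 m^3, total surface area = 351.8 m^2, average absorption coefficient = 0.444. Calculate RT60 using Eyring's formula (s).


Given values:
  V = 379.2 m^3, S = 351.8 m^2, alpha = 0.444
Formula: RT60 = 0.161 * V / (-S * ln(1 - alpha))
Compute ln(1 - 0.444) = ln(0.556) = -0.586987
Denominator: -351.8 * -0.586987 = 206.502
Numerator: 0.161 * 379.2 = 61.0512
RT60 = 61.0512 / 206.502 = 0.296

0.296 s


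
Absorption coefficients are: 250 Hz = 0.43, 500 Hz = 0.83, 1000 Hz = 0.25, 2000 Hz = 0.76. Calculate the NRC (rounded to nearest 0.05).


Given values:
  a_250 = 0.43, a_500 = 0.83
  a_1000 = 0.25, a_2000 = 0.76
Formula: NRC = (a250 + a500 + a1000 + a2000) / 4
Sum = 0.43 + 0.83 + 0.25 + 0.76 = 2.27
NRC = 2.27 / 4 = 0.5675
Rounded to nearest 0.05: 0.55

0.55


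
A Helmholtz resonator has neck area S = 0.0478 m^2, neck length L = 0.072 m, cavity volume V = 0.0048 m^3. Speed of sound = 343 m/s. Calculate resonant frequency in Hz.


Given values:
  S = 0.0478 m^2, L = 0.072 m, V = 0.0048 m^3, c = 343 m/s
Formula: f = (c / (2*pi)) * sqrt(S / (V * L))
Compute V * L = 0.0048 * 0.072 = 0.0003456
Compute S / (V * L) = 0.0478 / 0.0003456 = 138.3102
Compute sqrt(138.3102) = 11.760536
Compute c / (2*pi) = 343 / 6.283185 = 54.590148
f = 54.590148 * 11.760536 = 642.01

642.01 Hz


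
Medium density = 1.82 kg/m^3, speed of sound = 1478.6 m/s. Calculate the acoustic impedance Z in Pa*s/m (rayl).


Given values:
  rho = 1.82 kg/m^3
  c = 1478.6 m/s
Formula: Z = rho * c
Z = 1.82 * 1478.6
Z = 2691.05

2691.05 rayl


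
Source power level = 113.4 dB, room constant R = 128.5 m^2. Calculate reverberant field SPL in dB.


Given values:
  Lw = 113.4 dB, R = 128.5 m^2
Formula: SPL = Lw + 10 * log10(4 / R)
Compute 4 / R = 4 / 128.5 = 0.031128
Compute 10 * log10(0.031128) = -15.0685
SPL = 113.4 + (-15.0685) = 98.33

98.33 dB


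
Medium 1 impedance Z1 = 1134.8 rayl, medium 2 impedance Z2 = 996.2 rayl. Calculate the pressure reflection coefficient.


Given values:
  Z1 = 1134.8 rayl, Z2 = 996.2 rayl
Formula: R = (Z2 - Z1) / (Z2 + Z1)
Numerator: Z2 - Z1 = 996.2 - 1134.8 = -138.6
Denominator: Z2 + Z1 = 996.2 + 1134.8 = 2131.0
R = -138.6 / 2131.0 = -0.065

-0.065


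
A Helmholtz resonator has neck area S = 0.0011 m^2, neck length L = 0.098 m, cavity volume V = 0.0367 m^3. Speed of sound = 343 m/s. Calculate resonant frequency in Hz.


Given values:
  S = 0.0011 m^2, L = 0.098 m, V = 0.0367 m^3, c = 343 m/s
Formula: f = (c / (2*pi)) * sqrt(S / (V * L))
Compute V * L = 0.0367 * 0.098 = 0.0035966
Compute S / (V * L) = 0.0011 / 0.0035966 = 0.3058
Compute sqrt(0.3058) = 0.552992
Compute c / (2*pi) = 343 / 6.283185 = 54.590148
f = 54.590148 * 0.552992 = 30.19

30.19 Hz


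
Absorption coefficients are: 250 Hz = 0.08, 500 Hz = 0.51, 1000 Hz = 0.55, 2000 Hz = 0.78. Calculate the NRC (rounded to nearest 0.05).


Given values:
  a_250 = 0.08, a_500 = 0.51
  a_1000 = 0.55, a_2000 = 0.78
Formula: NRC = (a250 + a500 + a1000 + a2000) / 4
Sum = 0.08 + 0.51 + 0.55 + 0.78 = 1.92
NRC = 1.92 / 4 = 0.48
Rounded to nearest 0.05: 0.5

0.5


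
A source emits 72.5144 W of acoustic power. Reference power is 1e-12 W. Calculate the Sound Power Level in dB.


Given values:
  W = 72.5144 W
  W_ref = 1e-12 W
Formula: SWL = 10 * log10(W / W_ref)
Compute ratio: W / W_ref = 72514400000000
Compute log10: log10(72514400000000) = 13.860424
Multiply: SWL = 10 * 13.860424 = 138.6

138.6 dB


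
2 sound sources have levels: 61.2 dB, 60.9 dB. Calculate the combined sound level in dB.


Formula: L_total = 10 * log10( sum(10^(Li/10)) )
  Source 1: 10^(61.2/10) = 1318256.7386
  Source 2: 10^(60.9/10) = 1230268.7708
Sum of linear values = 2548525.5094
L_total = 10 * log10(2548525.5094) = 64.06

64.06 dB


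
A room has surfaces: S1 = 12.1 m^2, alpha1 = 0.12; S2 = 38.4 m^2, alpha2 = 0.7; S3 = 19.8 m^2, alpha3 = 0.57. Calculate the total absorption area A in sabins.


Given surfaces:
  Surface 1: 12.1 * 0.12 = 1.452
  Surface 2: 38.4 * 0.7 = 26.88
  Surface 3: 19.8 * 0.57 = 11.286
Formula: A = sum(Si * alpha_i)
A = 1.452 + 26.88 + 11.286
A = 39.62

39.62 sabins


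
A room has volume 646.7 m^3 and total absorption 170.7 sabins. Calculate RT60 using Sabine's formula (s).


Given values:
  V = 646.7 m^3
  A = 170.7 sabins
Formula: RT60 = 0.161 * V / A
Numerator: 0.161 * 646.7 = 104.1187
RT60 = 104.1187 / 170.7 = 0.61

0.61 s


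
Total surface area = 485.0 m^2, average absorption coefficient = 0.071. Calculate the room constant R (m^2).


Given values:
  S = 485.0 m^2, alpha = 0.071
Formula: R = S * alpha / (1 - alpha)
Numerator: 485.0 * 0.071 = 34.435
Denominator: 1 - 0.071 = 0.929
R = 34.435 / 0.929 = 37.07

37.07 m^2


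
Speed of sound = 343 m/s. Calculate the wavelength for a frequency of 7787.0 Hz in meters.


Given values:
  c = 343 m/s, f = 7787.0 Hz
Formula: lambda = c / f
lambda = 343 / 7787.0
lambda = 0.044

0.044 m


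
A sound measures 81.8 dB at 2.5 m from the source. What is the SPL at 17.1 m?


Given values:
  SPL1 = 81.8 dB, r1 = 2.5 m, r2 = 17.1 m
Formula: SPL2 = SPL1 - 20 * log10(r2 / r1)
Compute ratio: r2 / r1 = 17.1 / 2.5 = 6.84
Compute log10: log10(6.84) = 0.835056
Compute drop: 20 * 0.835056 = 16.7011
SPL2 = 81.8 - 16.7011 = 65.1

65.1 dB


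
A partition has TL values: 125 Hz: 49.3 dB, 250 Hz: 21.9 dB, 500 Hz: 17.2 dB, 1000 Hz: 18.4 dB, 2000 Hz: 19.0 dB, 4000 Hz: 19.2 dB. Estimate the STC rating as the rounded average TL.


Given TL values at each frequency:
  125 Hz: 49.3 dB
  250 Hz: 21.9 dB
  500 Hz: 17.2 dB
  1000 Hz: 18.4 dB
  2000 Hz: 19.0 dB
  4000 Hz: 19.2 dB
Formula: STC ~ round(average of TL values)
Sum = 49.3 + 21.9 + 17.2 + 18.4 + 19.0 + 19.2 = 145.0
Average = 145.0 / 6 = 24.17
Rounded: 24

24


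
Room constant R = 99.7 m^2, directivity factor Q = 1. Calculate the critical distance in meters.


Given values:
  R = 99.7 m^2, Q = 1
Formula: d_c = 0.141 * sqrt(Q * R)
Compute Q * R = 1 * 99.7 = 99.7
Compute sqrt(99.7) = 9.985
d_c = 0.141 * 9.985 = 1.408

1.408 m


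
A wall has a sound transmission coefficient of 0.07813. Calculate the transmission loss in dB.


Given values:
  tau = 0.07813
Formula: TL = 10 * log10(1 / tau)
Compute 1 / tau = 1 / 0.07813 = 12.7992
Compute log10(12.7992) = 1.107183
TL = 10 * 1.107183 = 11.07

11.07 dB


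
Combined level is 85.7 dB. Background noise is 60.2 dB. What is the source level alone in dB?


Given values:
  L_total = 85.7 dB, L_bg = 60.2 dB
Formula: L_source = 10 * log10(10^(L_total/10) - 10^(L_bg/10))
Convert to linear:
  10^(85.7/10) = 371535229.0972
  10^(60.2/10) = 1047128.5481
Difference: 371535229.0972 - 1047128.5481 = 370488100.5491
L_source = 10 * log10(370488100.5491) = 85.69

85.69 dB


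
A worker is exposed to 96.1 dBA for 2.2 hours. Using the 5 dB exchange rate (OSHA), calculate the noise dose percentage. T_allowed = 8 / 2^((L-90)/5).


Given values:
  L = 96.1 dBA, T = 2.2 hours
Formula: T_allowed = 8 / 2^((L - 90) / 5)
Compute exponent: (96.1 - 90) / 5 = 1.22
Compute 2^(1.22) = 2.329467
T_allowed = 8 / 2.329467 = 3.434262 hours
Dose = (T / T_allowed) * 100
Dose = (2.2 / 3.434262) * 100 = 64.06

64.06 %


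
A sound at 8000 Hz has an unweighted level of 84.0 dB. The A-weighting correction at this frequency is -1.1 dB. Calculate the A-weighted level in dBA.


Given values:
  SPL = 84.0 dB
  A-weighting at 8000 Hz = -1.1 dB
Formula: L_A = SPL + A_weight
L_A = 84.0 + (-1.1)
L_A = 82.9

82.9 dBA


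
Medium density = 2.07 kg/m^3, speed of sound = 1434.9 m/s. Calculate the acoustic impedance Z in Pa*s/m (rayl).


Given values:
  rho = 2.07 kg/m^3
  c = 1434.9 m/s
Formula: Z = rho * c
Z = 2.07 * 1434.9
Z = 2970.24

2970.24 rayl


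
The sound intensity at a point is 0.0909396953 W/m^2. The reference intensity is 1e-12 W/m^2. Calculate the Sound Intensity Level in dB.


Given values:
  I = 0.0909396953 W/m^2
  I_ref = 1e-12 W/m^2
Formula: SIL = 10 * log10(I / I_ref)
Compute ratio: I / I_ref = 90939695300
Compute log10: log10(90939695300) = 10.958753
Multiply: SIL = 10 * 10.958753 = 109.59

109.59 dB


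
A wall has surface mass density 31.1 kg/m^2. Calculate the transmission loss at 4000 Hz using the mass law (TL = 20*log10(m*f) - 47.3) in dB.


Given values:
  m = 31.1 kg/m^2, f = 4000 Hz
Formula: TL = 20 * log10(m * f) - 47.3
Compute m * f = 31.1 * 4000 = 124400.0
Compute log10(124400.0) = 5.09482
Compute 20 * 5.09482 = 101.8964
TL = 101.8964 - 47.3 = 54.6

54.6 dB


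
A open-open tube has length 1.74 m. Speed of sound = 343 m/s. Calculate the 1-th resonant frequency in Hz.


Given values:
  Tube type: open-open, L = 1.74 m, c = 343 m/s, n = 1
Formula: f_n = n * c / (2 * L)
Compute 2 * L = 2 * 1.74 = 3.48
f = 1 * 343 / 3.48
f = 98.56

98.56 Hz


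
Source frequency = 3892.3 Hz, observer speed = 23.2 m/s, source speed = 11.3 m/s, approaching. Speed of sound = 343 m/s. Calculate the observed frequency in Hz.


Given values:
  f_s = 3892.3 Hz, v_o = 23.2 m/s, v_s = 11.3 m/s
  Direction: approaching
Formula: f_o = f_s * (c + v_o) / (c - v_s)
Numerator: c + v_o = 343 + 23.2 = 366.2
Denominator: c - v_s = 343 - 11.3 = 331.7
f_o = 3892.3 * 366.2 / 331.7 = 4297.14

4297.14 Hz


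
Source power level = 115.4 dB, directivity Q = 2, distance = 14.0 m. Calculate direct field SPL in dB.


Given values:
  Lw = 115.4 dB, Q = 2, r = 14.0 m
Formula: SPL = Lw + 10 * log10(Q / (4 * pi * r^2))
Compute 4 * pi * r^2 = 4 * pi * 14.0^2 = 2463.0086
Compute Q / denom = 2 / 2463.0086 = 0.00081202
Compute 10 * log10(0.00081202) = -30.9043
SPL = 115.4 + (-30.9043) = 84.5

84.5 dB


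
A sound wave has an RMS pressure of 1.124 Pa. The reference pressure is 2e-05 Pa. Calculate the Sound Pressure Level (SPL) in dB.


Given values:
  p = 1.124 Pa
  p_ref = 2e-05 Pa
Formula: SPL = 20 * log10(p / p_ref)
Compute ratio: p / p_ref = 1.124 / 2e-05 = 56200
Compute log10: log10(56200) = 4.749736
Multiply: SPL = 20 * 4.749736 = 94.99

94.99 dB


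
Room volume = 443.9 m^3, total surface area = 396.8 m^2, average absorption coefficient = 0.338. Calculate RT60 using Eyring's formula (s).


Given values:
  V = 443.9 m^3, S = 396.8 m^2, alpha = 0.338
Formula: RT60 = 0.161 * V / (-S * ln(1 - alpha))
Compute ln(1 - 0.338) = ln(0.662) = -0.41249
Denominator: -396.8 * -0.41249 = 163.676
Numerator: 0.161 * 443.9 = 71.4679
RT60 = 71.4679 / 163.676 = 0.437

0.437 s


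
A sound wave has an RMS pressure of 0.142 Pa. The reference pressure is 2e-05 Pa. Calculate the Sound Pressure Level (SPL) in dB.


Given values:
  p = 0.142 Pa
  p_ref = 2e-05 Pa
Formula: SPL = 20 * log10(p / p_ref)
Compute ratio: p / p_ref = 0.142 / 2e-05 = 7100
Compute log10: log10(7100) = 3.851258
Multiply: SPL = 20 * 3.851258 = 77.03

77.03 dB


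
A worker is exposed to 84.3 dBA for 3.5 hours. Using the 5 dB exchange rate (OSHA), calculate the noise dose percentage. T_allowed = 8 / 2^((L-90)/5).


Given values:
  L = 84.3 dBA, T = 3.5 hours
Formula: T_allowed = 8 / 2^((L - 90) / 5)
Compute exponent: (84.3 - 90) / 5 = -1.14
Compute 2^(-1.14) = 0.45376
T_allowed = 8 / 0.45376 = 17.630465 hours
Dose = (T / T_allowed) * 100
Dose = (3.5 / 17.630465) * 100 = 19.85

19.85 %


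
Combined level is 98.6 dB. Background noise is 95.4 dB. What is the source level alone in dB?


Given values:
  L_total = 98.6 dB, L_bg = 95.4 dB
Formula: L_source = 10 * log10(10^(L_total/10) - 10^(L_bg/10))
Convert to linear:
  10^(98.6/10) = 7244359600.7499
  10^(95.4/10) = 3467368504.5253
Difference: 7244359600.7499 - 3467368504.5253 = 3776991096.2246
L_source = 10 * log10(3776991096.2246) = 95.77

95.77 dB


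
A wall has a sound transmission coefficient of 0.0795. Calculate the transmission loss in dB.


Given values:
  tau = 0.0795
Formula: TL = 10 * log10(1 / tau)
Compute 1 / tau = 1 / 0.0795 = 12.5786
Compute log10(12.5786) = 1.099632
TL = 10 * 1.099632 = 11.0

11.0 dB


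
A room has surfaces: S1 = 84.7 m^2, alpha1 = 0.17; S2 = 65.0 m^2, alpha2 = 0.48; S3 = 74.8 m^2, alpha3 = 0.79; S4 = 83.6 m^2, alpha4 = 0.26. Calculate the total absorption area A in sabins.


Given surfaces:
  Surface 1: 84.7 * 0.17 = 14.399
  Surface 2: 65.0 * 0.48 = 31.2
  Surface 3: 74.8 * 0.79 = 59.092
  Surface 4: 83.6 * 0.26 = 21.736
Formula: A = sum(Si * alpha_i)
A = 14.399 + 31.2 + 59.092 + 21.736
A = 126.43

126.43 sabins


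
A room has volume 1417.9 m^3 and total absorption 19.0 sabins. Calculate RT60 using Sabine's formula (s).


Given values:
  V = 1417.9 m^3
  A = 19.0 sabins
Formula: RT60 = 0.161 * V / A
Numerator: 0.161 * 1417.9 = 228.2819
RT60 = 228.2819 / 19.0 = 12.015

12.015 s


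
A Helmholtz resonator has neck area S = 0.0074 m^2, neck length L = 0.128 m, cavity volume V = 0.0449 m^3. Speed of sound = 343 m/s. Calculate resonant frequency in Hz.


Given values:
  S = 0.0074 m^2, L = 0.128 m, V = 0.0449 m^3, c = 343 m/s
Formula: f = (c / (2*pi)) * sqrt(S / (V * L))
Compute V * L = 0.0449 * 0.128 = 0.0057472
Compute S / (V * L) = 0.0074 / 0.0057472 = 1.2876
Compute sqrt(1.2876) = 1.134725
Compute c / (2*pi) = 343 / 6.283185 = 54.590148
f = 54.590148 * 1.134725 = 61.94

61.94 Hz


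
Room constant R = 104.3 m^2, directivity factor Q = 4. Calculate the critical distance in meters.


Given values:
  R = 104.3 m^2, Q = 4
Formula: d_c = 0.141 * sqrt(Q * R)
Compute Q * R = 4 * 104.3 = 417.2
Compute sqrt(417.2) = 20.4255
d_c = 0.141 * 20.4255 = 2.88

2.88 m


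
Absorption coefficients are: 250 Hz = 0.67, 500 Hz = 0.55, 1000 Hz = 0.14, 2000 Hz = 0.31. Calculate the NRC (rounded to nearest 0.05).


Given values:
  a_250 = 0.67, a_500 = 0.55
  a_1000 = 0.14, a_2000 = 0.31
Formula: NRC = (a250 + a500 + a1000 + a2000) / 4
Sum = 0.67 + 0.55 + 0.14 + 0.31 = 1.67
NRC = 1.67 / 4 = 0.4175
Rounded to nearest 0.05: 0.4

0.4


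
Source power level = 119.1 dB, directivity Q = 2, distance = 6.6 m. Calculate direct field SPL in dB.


Given values:
  Lw = 119.1 dB, Q = 2, r = 6.6 m
Formula: SPL = Lw + 10 * log10(Q / (4 * pi * r^2))
Compute 4 * pi * r^2 = 4 * pi * 6.6^2 = 547.3911
Compute Q / denom = 2 / 547.3911 = 0.00365369
Compute 10 * log10(0.00365369) = -24.3727
SPL = 119.1 + (-24.3727) = 94.73

94.73 dB


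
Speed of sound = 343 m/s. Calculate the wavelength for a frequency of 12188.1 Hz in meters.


Given values:
  c = 343 m/s, f = 12188.1 Hz
Formula: lambda = c / f
lambda = 343 / 12188.1
lambda = 0.0281

0.0281 m


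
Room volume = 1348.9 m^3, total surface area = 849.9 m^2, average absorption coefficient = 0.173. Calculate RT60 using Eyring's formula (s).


Given values:
  V = 1348.9 m^3, S = 849.9 m^2, alpha = 0.173
Formula: RT60 = 0.161 * V / (-S * ln(1 - alpha))
Compute ln(1 - 0.173) = ln(0.827) = -0.189951
Denominator: -849.9 * -0.189951 = 161.4394
Numerator: 0.161 * 1348.9 = 217.1729
RT60 = 217.1729 / 161.4394 = 1.345

1.345 s


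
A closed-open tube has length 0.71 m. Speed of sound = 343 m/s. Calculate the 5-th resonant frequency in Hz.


Given values:
  Tube type: closed-open, L = 0.71 m, c = 343 m/s, n = 5
Formula: f_n = (2n - 1) * c / (4 * L)
Compute 2n - 1 = 2*5 - 1 = 9
Compute 4 * L = 4 * 0.71 = 2.84
f = 9 * 343 / 2.84
f = 1086.97

1086.97 Hz


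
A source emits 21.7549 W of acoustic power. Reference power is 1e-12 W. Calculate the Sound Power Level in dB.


Given values:
  W = 21.7549 W
  W_ref = 1e-12 W
Formula: SWL = 10 * log10(W / W_ref)
Compute ratio: W / W_ref = 21754900000000
Compute log10: log10(21754900000000) = 13.337557
Multiply: SWL = 10 * 13.337557 = 133.38

133.38 dB


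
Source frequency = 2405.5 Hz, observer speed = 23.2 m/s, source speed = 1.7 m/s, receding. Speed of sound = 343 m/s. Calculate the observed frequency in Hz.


Given values:
  f_s = 2405.5 Hz, v_o = 23.2 m/s, v_s = 1.7 m/s
  Direction: receding
Formula: f_o = f_s * (c - v_o) / (c + v_s)
Numerator: c - v_o = 343 - 23.2 = 319.8
Denominator: c + v_s = 343 + 1.7 = 344.7
f_o = 2405.5 * 319.8 / 344.7 = 2231.73

2231.73 Hz


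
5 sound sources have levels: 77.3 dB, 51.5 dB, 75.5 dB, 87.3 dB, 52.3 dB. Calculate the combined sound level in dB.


Formula: L_total = 10 * log10( sum(10^(Li/10)) )
  Source 1: 10^(77.3/10) = 53703179.637
  Source 2: 10^(51.5/10) = 141253.7545
  Source 3: 10^(75.5/10) = 35481338.9234
  Source 4: 10^(87.3/10) = 537031796.3703
  Source 5: 10^(52.3/10) = 169824.3652
Sum of linear values = 626527393.0504
L_total = 10 * log10(626527393.0504) = 87.97

87.97 dB


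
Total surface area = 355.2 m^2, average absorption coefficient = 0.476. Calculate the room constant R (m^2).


Given values:
  S = 355.2 m^2, alpha = 0.476
Formula: R = S * alpha / (1 - alpha)
Numerator: 355.2 * 0.476 = 169.0752
Denominator: 1 - 0.476 = 0.524
R = 169.0752 / 0.524 = 322.66

322.66 m^2


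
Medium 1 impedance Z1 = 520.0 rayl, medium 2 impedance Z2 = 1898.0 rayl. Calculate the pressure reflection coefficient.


Given values:
  Z1 = 520.0 rayl, Z2 = 1898.0 rayl
Formula: R = (Z2 - Z1) / (Z2 + Z1)
Numerator: Z2 - Z1 = 1898.0 - 520.0 = 1378.0
Denominator: Z2 + Z1 = 1898.0 + 520.0 = 2418.0
R = 1378.0 / 2418.0 = 0.5699

0.5699


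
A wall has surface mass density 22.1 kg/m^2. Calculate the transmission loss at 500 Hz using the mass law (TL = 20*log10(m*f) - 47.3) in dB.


Given values:
  m = 22.1 kg/m^2, f = 500 Hz
Formula: TL = 20 * log10(m * f) - 47.3
Compute m * f = 22.1 * 500 = 11050.0
Compute log10(11050.0) = 4.043362
Compute 20 * 4.043362 = 80.8672
TL = 80.8672 - 47.3 = 33.57

33.57 dB


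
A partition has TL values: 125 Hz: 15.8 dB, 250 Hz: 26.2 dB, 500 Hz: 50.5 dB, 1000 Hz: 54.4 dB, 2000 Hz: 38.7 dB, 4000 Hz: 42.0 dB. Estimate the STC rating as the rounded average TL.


Given TL values at each frequency:
  125 Hz: 15.8 dB
  250 Hz: 26.2 dB
  500 Hz: 50.5 dB
  1000 Hz: 54.4 dB
  2000 Hz: 38.7 dB
  4000 Hz: 42.0 dB
Formula: STC ~ round(average of TL values)
Sum = 15.8 + 26.2 + 50.5 + 54.4 + 38.7 + 42.0 = 227.6
Average = 227.6 / 6 = 37.93
Rounded: 38

38


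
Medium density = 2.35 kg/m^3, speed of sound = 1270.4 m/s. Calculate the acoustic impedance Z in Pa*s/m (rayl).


Given values:
  rho = 2.35 kg/m^3
  c = 1270.4 m/s
Formula: Z = rho * c
Z = 2.35 * 1270.4
Z = 2985.44

2985.44 rayl


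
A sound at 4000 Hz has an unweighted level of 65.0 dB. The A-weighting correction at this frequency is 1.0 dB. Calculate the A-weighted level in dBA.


Given values:
  SPL = 65.0 dB
  A-weighting at 4000 Hz = 1.0 dB
Formula: L_A = SPL + A_weight
L_A = 65.0 + (1.0)
L_A = 66.0

66.0 dBA


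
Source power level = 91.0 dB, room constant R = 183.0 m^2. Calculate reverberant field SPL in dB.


Given values:
  Lw = 91.0 dB, R = 183.0 m^2
Formula: SPL = Lw + 10 * log10(4 / R)
Compute 4 / R = 4 / 183.0 = 0.021858
Compute 10 * log10(0.021858) = -16.6039
SPL = 91.0 + (-16.6039) = 74.4

74.4 dB


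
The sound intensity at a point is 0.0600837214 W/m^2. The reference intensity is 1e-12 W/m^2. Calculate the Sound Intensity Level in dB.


Given values:
  I = 0.0600837214 W/m^2
  I_ref = 1e-12 W/m^2
Formula: SIL = 10 * log10(I / I_ref)
Compute ratio: I / I_ref = 60083721400
Compute log10: log10(60083721400) = 10.778757
Multiply: SIL = 10 * 10.778757 = 107.79

107.79 dB


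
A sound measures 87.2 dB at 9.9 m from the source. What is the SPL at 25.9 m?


Given values:
  SPL1 = 87.2 dB, r1 = 9.9 m, r2 = 25.9 m
Formula: SPL2 = SPL1 - 20 * log10(r2 / r1)
Compute ratio: r2 / r1 = 25.9 / 9.9 = 2.6162
Compute log10: log10(2.6162) = 0.417671
Compute drop: 20 * 0.417671 = 8.3534
SPL2 = 87.2 - 8.3534 = 78.85

78.85 dB


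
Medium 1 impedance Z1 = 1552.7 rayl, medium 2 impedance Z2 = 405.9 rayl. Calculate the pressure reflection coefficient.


Given values:
  Z1 = 1552.7 rayl, Z2 = 405.9 rayl
Formula: R = (Z2 - Z1) / (Z2 + Z1)
Numerator: Z2 - Z1 = 405.9 - 1552.7 = -1146.8
Denominator: Z2 + Z1 = 405.9 + 1552.7 = 1958.6
R = -1146.8 / 1958.6 = -0.5855

-0.5855


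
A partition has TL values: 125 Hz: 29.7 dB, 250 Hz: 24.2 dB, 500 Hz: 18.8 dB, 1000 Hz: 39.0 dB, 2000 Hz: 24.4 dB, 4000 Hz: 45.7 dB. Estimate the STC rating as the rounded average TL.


Given TL values at each frequency:
  125 Hz: 29.7 dB
  250 Hz: 24.2 dB
  500 Hz: 18.8 dB
  1000 Hz: 39.0 dB
  2000 Hz: 24.4 dB
  4000 Hz: 45.7 dB
Formula: STC ~ round(average of TL values)
Sum = 29.7 + 24.2 + 18.8 + 39.0 + 24.4 + 45.7 = 181.8
Average = 181.8 / 6 = 30.3
Rounded: 30

30


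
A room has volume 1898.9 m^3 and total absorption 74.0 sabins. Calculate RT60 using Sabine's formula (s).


Given values:
  V = 1898.9 m^3
  A = 74.0 sabins
Formula: RT60 = 0.161 * V / A
Numerator: 0.161 * 1898.9 = 305.7229
RT60 = 305.7229 / 74.0 = 4.131

4.131 s


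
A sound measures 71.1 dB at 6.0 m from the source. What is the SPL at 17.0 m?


Given values:
  SPL1 = 71.1 dB, r1 = 6.0 m, r2 = 17.0 m
Formula: SPL2 = SPL1 - 20 * log10(r2 / r1)
Compute ratio: r2 / r1 = 17.0 / 6.0 = 2.8333
Compute log10: log10(2.8333) = 0.452293
Compute drop: 20 * 0.452293 = 9.0459
SPL2 = 71.1 - 9.0459 = 62.05

62.05 dB


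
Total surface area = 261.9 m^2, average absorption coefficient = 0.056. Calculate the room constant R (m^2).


Given values:
  S = 261.9 m^2, alpha = 0.056
Formula: R = S * alpha / (1 - alpha)
Numerator: 261.9 * 0.056 = 14.6664
Denominator: 1 - 0.056 = 0.944
R = 14.6664 / 0.944 = 15.54

15.54 m^2


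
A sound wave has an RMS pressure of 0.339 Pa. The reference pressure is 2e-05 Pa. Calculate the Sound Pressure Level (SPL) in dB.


Given values:
  p = 0.339 Pa
  p_ref = 2e-05 Pa
Formula: SPL = 20 * log10(p / p_ref)
Compute ratio: p / p_ref = 0.339 / 2e-05 = 16950
Compute log10: log10(16950) = 4.22917
Multiply: SPL = 20 * 4.22917 = 84.58

84.58 dB


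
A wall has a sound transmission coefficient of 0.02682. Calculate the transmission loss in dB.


Given values:
  tau = 0.02682
Formula: TL = 10 * log10(1 / tau)
Compute 1 / tau = 1 / 0.02682 = 37.2856
Compute log10(37.2856) = 1.571541
TL = 10 * 1.571541 = 15.72

15.72 dB


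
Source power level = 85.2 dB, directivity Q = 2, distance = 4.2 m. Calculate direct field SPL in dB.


Given values:
  Lw = 85.2 dB, Q = 2, r = 4.2 m
Formula: SPL = Lw + 10 * log10(Q / (4 * pi * r^2))
Compute 4 * pi * r^2 = 4 * pi * 4.2^2 = 221.6708
Compute Q / denom = 2 / 221.6708 = 0.00902239
Compute 10 * log10(0.00902239) = -20.4468
SPL = 85.2 + (-20.4468) = 64.75

64.75 dB


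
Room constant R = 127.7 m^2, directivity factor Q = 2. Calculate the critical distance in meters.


Given values:
  R = 127.7 m^2, Q = 2
Formula: d_c = 0.141 * sqrt(Q * R)
Compute Q * R = 2 * 127.7 = 255.4
Compute sqrt(255.4) = 15.9812
d_c = 0.141 * 15.9812 = 2.253

2.253 m


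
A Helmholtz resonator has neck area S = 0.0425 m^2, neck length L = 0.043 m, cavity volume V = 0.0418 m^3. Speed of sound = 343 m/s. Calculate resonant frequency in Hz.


Given values:
  S = 0.0425 m^2, L = 0.043 m, V = 0.0418 m^3, c = 343 m/s
Formula: f = (c / (2*pi)) * sqrt(S / (V * L))
Compute V * L = 0.0418 * 0.043 = 0.0017974
Compute S / (V * L) = 0.0425 / 0.0017974 = 23.6453
Compute sqrt(23.6453) = 4.862643
Compute c / (2*pi) = 343 / 6.283185 = 54.590148
f = 54.590148 * 4.862643 = 265.45

265.45 Hz


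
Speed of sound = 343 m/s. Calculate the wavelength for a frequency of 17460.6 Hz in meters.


Given values:
  c = 343 m/s, f = 17460.6 Hz
Formula: lambda = c / f
lambda = 343 / 17460.6
lambda = 0.0196

0.0196 m


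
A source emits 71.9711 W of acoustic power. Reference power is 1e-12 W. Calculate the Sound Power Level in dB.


Given values:
  W = 71.9711 W
  W_ref = 1e-12 W
Formula: SWL = 10 * log10(W / W_ref)
Compute ratio: W / W_ref = 71971100000000
Compute log10: log10(71971100000000) = 13.857158
Multiply: SWL = 10 * 13.857158 = 138.57

138.57 dB


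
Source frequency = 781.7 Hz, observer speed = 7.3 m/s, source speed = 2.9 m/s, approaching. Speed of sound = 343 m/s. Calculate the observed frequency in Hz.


Given values:
  f_s = 781.7 Hz, v_o = 7.3 m/s, v_s = 2.9 m/s
  Direction: approaching
Formula: f_o = f_s * (c + v_o) / (c - v_s)
Numerator: c + v_o = 343 + 7.3 = 350.3
Denominator: c - v_s = 343 - 2.9 = 340.1
f_o = 781.7 * 350.3 / 340.1 = 805.14

805.14 Hz


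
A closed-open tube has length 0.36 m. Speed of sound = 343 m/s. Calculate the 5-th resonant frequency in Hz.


Given values:
  Tube type: closed-open, L = 0.36 m, c = 343 m/s, n = 5
Formula: f_n = (2n - 1) * c / (4 * L)
Compute 2n - 1 = 2*5 - 1 = 9
Compute 4 * L = 4 * 0.36 = 1.44
f = 9 * 343 / 1.44
f = 2143.75

2143.75 Hz


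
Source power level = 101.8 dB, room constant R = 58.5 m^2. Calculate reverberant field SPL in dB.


Given values:
  Lw = 101.8 dB, R = 58.5 m^2
Formula: SPL = Lw + 10 * log10(4 / R)
Compute 4 / R = 4 / 58.5 = 0.068376
Compute 10 * log10(0.068376) = -11.651
SPL = 101.8 + (-11.651) = 90.15

90.15 dB


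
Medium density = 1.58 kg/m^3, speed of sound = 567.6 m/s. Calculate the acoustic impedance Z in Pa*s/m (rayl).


Given values:
  rho = 1.58 kg/m^3
  c = 567.6 m/s
Formula: Z = rho * c
Z = 1.58 * 567.6
Z = 896.81

896.81 rayl


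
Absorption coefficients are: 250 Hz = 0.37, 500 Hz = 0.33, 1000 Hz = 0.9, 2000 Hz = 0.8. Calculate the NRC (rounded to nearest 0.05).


Given values:
  a_250 = 0.37, a_500 = 0.33
  a_1000 = 0.9, a_2000 = 0.8
Formula: NRC = (a250 + a500 + a1000 + a2000) / 4
Sum = 0.37 + 0.33 + 0.9 + 0.8 = 2.4
NRC = 2.4 / 4 = 0.6
Rounded to nearest 0.05: 0.6

0.6


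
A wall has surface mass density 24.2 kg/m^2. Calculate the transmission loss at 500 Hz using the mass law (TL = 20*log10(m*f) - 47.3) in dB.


Given values:
  m = 24.2 kg/m^2, f = 500 Hz
Formula: TL = 20 * log10(m * f) - 47.3
Compute m * f = 24.2 * 500 = 12100.0
Compute log10(12100.0) = 4.082785
Compute 20 * 4.082785 = 81.6557
TL = 81.6557 - 47.3 = 34.36

34.36 dB


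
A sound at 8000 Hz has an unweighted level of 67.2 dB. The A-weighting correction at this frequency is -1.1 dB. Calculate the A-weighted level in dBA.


Given values:
  SPL = 67.2 dB
  A-weighting at 8000 Hz = -1.1 dB
Formula: L_A = SPL + A_weight
L_A = 67.2 + (-1.1)
L_A = 66.1

66.1 dBA


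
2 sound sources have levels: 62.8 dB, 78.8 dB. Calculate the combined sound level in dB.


Formula: L_total = 10 * log10( sum(10^(Li/10)) )
  Source 1: 10^(62.8/10) = 1905460.718
  Source 2: 10^(78.8/10) = 75857757.5029
Sum of linear values = 77763218.2209
L_total = 10 * log10(77763218.2209) = 78.91

78.91 dB


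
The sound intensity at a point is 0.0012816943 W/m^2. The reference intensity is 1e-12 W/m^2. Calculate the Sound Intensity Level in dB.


Given values:
  I = 0.0012816943 W/m^2
  I_ref = 1e-12 W/m^2
Formula: SIL = 10 * log10(I / I_ref)
Compute ratio: I / I_ref = 1281694300
Compute log10: log10(1281694300) = 9.107784
Multiply: SIL = 10 * 9.107784 = 91.08

91.08 dB


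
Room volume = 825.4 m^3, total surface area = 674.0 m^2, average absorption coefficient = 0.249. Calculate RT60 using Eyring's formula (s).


Given values:
  V = 825.4 m^3, S = 674.0 m^2, alpha = 0.249
Formula: RT60 = 0.161 * V / (-S * ln(1 - alpha))
Compute ln(1 - 0.249) = ln(0.751) = -0.28635
Denominator: -674.0 * -0.28635 = 192.9999
Numerator: 0.161 * 825.4 = 132.8894
RT60 = 132.8894 / 192.9999 = 0.689

0.689 s


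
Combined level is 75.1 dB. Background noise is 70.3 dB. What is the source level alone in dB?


Given values:
  L_total = 75.1 dB, L_bg = 70.3 dB
Formula: L_source = 10 * log10(10^(L_total/10) - 10^(L_bg/10))
Convert to linear:
  10^(75.1/10) = 32359365.693
  10^(70.3/10) = 10715193.0524
Difference: 32359365.693 - 10715193.0524 = 21644172.6406
L_source = 10 * log10(21644172.6406) = 73.35

73.35 dB


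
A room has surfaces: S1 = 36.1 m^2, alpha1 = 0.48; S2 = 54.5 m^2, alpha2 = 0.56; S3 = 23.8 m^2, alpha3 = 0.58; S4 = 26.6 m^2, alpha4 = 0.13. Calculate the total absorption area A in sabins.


Given surfaces:
  Surface 1: 36.1 * 0.48 = 17.328
  Surface 2: 54.5 * 0.56 = 30.52
  Surface 3: 23.8 * 0.58 = 13.804
  Surface 4: 26.6 * 0.13 = 3.458
Formula: A = sum(Si * alpha_i)
A = 17.328 + 30.52 + 13.804 + 3.458
A = 65.11

65.11 sabins


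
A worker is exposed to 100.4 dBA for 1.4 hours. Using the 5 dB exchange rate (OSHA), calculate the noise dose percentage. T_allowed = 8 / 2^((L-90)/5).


Given values:
  L = 100.4 dBA, T = 1.4 hours
Formula: T_allowed = 8 / 2^((L - 90) / 5)
Compute exponent: (100.4 - 90) / 5 = 2.08
Compute 2^(2.08) = 4.228072
T_allowed = 8 / 4.228072 = 1.892115 hours
Dose = (T / T_allowed) * 100
Dose = (1.4 / 1.892115) * 100 = 73.99

73.99 %


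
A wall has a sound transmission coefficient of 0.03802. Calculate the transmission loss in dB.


Given values:
  tau = 0.03802
Formula: TL = 10 * log10(1 / tau)
Compute 1 / tau = 1 / 0.03802 = 26.3019
Compute log10(26.3019) = 1.419987
TL = 10 * 1.419987 = 14.2

14.2 dB


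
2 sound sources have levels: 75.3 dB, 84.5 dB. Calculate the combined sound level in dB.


Formula: L_total = 10 * log10( sum(10^(Li/10)) )
  Source 1: 10^(75.3/10) = 33884415.6139
  Source 2: 10^(84.5/10) = 281838293.1264
Sum of linear values = 315722708.7403
L_total = 10 * log10(315722708.7403) = 84.99

84.99 dB


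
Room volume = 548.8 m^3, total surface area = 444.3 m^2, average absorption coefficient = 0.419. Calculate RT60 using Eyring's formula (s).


Given values:
  V = 548.8 m^3, S = 444.3 m^2, alpha = 0.419
Formula: RT60 = 0.161 * V / (-S * ln(1 - alpha))
Compute ln(1 - 0.419) = ln(0.581) = -0.543005
Denominator: -444.3 * -0.543005 = 241.2571
Numerator: 0.161 * 548.8 = 88.3568
RT60 = 88.3568 / 241.2571 = 0.366

0.366 s


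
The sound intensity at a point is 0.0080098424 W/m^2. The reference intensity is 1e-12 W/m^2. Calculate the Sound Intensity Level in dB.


Given values:
  I = 0.0080098424 W/m^2
  I_ref = 1e-12 W/m^2
Formula: SIL = 10 * log10(I / I_ref)
Compute ratio: I / I_ref = 8009842400
Compute log10: log10(8009842400) = 9.903624
Multiply: SIL = 10 * 9.903624 = 99.04

99.04 dB


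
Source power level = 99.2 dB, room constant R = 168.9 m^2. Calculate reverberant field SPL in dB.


Given values:
  Lw = 99.2 dB, R = 168.9 m^2
Formula: SPL = Lw + 10 * log10(4 / R)
Compute 4 / R = 4 / 168.9 = 0.023683
Compute 10 * log10(0.023683) = -16.2556
SPL = 99.2 + (-16.2556) = 82.94

82.94 dB


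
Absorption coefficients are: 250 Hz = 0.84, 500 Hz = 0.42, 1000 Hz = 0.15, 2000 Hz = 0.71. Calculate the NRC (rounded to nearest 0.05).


Given values:
  a_250 = 0.84, a_500 = 0.42
  a_1000 = 0.15, a_2000 = 0.71
Formula: NRC = (a250 + a500 + a1000 + a2000) / 4
Sum = 0.84 + 0.42 + 0.15 + 0.71 = 2.12
NRC = 2.12 / 4 = 0.53
Rounded to nearest 0.05: 0.55

0.55


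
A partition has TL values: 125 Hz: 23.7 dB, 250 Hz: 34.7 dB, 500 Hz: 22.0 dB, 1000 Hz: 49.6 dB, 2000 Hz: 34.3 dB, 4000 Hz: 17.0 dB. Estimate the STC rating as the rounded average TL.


Given TL values at each frequency:
  125 Hz: 23.7 dB
  250 Hz: 34.7 dB
  500 Hz: 22.0 dB
  1000 Hz: 49.6 dB
  2000 Hz: 34.3 dB
  4000 Hz: 17.0 dB
Formula: STC ~ round(average of TL values)
Sum = 23.7 + 34.7 + 22.0 + 49.6 + 34.3 + 17.0 = 181.3
Average = 181.3 / 6 = 30.22
Rounded: 30

30


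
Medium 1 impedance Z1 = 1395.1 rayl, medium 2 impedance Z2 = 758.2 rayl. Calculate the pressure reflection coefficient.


Given values:
  Z1 = 1395.1 rayl, Z2 = 758.2 rayl
Formula: R = (Z2 - Z1) / (Z2 + Z1)
Numerator: Z2 - Z1 = 758.2 - 1395.1 = -636.9
Denominator: Z2 + Z1 = 758.2 + 1395.1 = 2153.3
R = -636.9 / 2153.3 = -0.2958

-0.2958


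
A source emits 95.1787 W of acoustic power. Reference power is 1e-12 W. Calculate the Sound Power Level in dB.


Given values:
  W = 95.1787 W
  W_ref = 1e-12 W
Formula: SWL = 10 * log10(W / W_ref)
Compute ratio: W / W_ref = 95178700000000
Compute log10: log10(95178700000000) = 13.97854
Multiply: SWL = 10 * 13.97854 = 139.79

139.79 dB


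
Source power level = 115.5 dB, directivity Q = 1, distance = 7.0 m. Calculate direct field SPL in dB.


Given values:
  Lw = 115.5 dB, Q = 1, r = 7.0 m
Formula: SPL = Lw + 10 * log10(Q / (4 * pi * r^2))
Compute 4 * pi * r^2 = 4 * pi * 7.0^2 = 615.7522
Compute Q / denom = 1 / 615.7522 = 0.00162403
Compute 10 * log10(0.00162403) = -27.8941
SPL = 115.5 + (-27.8941) = 87.61

87.61 dB


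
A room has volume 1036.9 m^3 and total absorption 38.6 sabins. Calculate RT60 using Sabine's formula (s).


Given values:
  V = 1036.9 m^3
  A = 38.6 sabins
Formula: RT60 = 0.161 * V / A
Numerator: 0.161 * 1036.9 = 166.9409
RT60 = 166.9409 / 38.6 = 4.325

4.325 s


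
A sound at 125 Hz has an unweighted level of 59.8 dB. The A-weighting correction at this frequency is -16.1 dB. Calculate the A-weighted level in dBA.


Given values:
  SPL = 59.8 dB
  A-weighting at 125 Hz = -16.1 dB
Formula: L_A = SPL + A_weight
L_A = 59.8 + (-16.1)
L_A = 43.7

43.7 dBA


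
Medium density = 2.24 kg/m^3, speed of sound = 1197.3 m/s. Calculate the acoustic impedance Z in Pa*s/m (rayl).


Given values:
  rho = 2.24 kg/m^3
  c = 1197.3 m/s
Formula: Z = rho * c
Z = 2.24 * 1197.3
Z = 2681.95

2681.95 rayl


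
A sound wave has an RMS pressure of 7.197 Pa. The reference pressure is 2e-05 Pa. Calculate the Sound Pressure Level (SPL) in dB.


Given values:
  p = 7.197 Pa
  p_ref = 2e-05 Pa
Formula: SPL = 20 * log10(p / p_ref)
Compute ratio: p / p_ref = 7.197 / 2e-05 = 359850
Compute log10: log10(359850) = 5.556122
Multiply: SPL = 20 * 5.556122 = 111.12

111.12 dB


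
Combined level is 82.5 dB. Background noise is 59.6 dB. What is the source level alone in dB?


Given values:
  L_total = 82.5 dB, L_bg = 59.6 dB
Formula: L_source = 10 * log10(10^(L_total/10) - 10^(L_bg/10))
Convert to linear:
  10^(82.5/10) = 177827941.0039
  10^(59.6/10) = 912010.8394
Difference: 177827941.0039 - 912010.8394 = 176915930.1645
L_source = 10 * log10(176915930.1645) = 82.48

82.48 dB


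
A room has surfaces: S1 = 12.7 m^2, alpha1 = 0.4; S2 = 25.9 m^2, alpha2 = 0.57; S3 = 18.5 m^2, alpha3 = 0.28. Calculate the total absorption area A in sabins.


Given surfaces:
  Surface 1: 12.7 * 0.4 = 5.08
  Surface 2: 25.9 * 0.57 = 14.763
  Surface 3: 18.5 * 0.28 = 5.18
Formula: A = sum(Si * alpha_i)
A = 5.08 + 14.763 + 5.18
A = 25.02

25.02 sabins


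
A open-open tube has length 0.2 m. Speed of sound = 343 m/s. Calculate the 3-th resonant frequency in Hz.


Given values:
  Tube type: open-open, L = 0.2 m, c = 343 m/s, n = 3
Formula: f_n = n * c / (2 * L)
Compute 2 * L = 2 * 0.2 = 0.4
f = 3 * 343 / 0.4
f = 2572.5

2572.5 Hz


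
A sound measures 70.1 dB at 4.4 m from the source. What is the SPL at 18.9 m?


Given values:
  SPL1 = 70.1 dB, r1 = 4.4 m, r2 = 18.9 m
Formula: SPL2 = SPL1 - 20 * log10(r2 / r1)
Compute ratio: r2 / r1 = 18.9 / 4.4 = 4.2955
Compute log10: log10(4.2955) = 0.633014
Compute drop: 20 * 0.633014 = 12.6603
SPL2 = 70.1 - 12.6603 = 57.44

57.44 dB


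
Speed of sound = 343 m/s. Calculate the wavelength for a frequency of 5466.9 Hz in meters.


Given values:
  c = 343 m/s, f = 5466.9 Hz
Formula: lambda = c / f
lambda = 343 / 5466.9
lambda = 0.0627

0.0627 m


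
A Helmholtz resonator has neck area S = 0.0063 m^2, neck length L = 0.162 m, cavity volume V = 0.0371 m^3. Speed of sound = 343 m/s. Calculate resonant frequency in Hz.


Given values:
  S = 0.0063 m^2, L = 0.162 m, V = 0.0371 m^3, c = 343 m/s
Formula: f = (c / (2*pi)) * sqrt(S / (V * L))
Compute V * L = 0.0371 * 0.162 = 0.0060102
Compute S / (V * L) = 0.0063 / 0.0060102 = 1.0482
Compute sqrt(1.0482) = 1.023816
Compute c / (2*pi) = 343 / 6.283185 = 54.590148
f = 54.590148 * 1.023816 = 55.89

55.89 Hz


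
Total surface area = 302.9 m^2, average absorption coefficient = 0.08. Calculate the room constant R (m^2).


Given values:
  S = 302.9 m^2, alpha = 0.08
Formula: R = S * alpha / (1 - alpha)
Numerator: 302.9 * 0.08 = 24.232
Denominator: 1 - 0.08 = 0.92
R = 24.232 / 0.92 = 26.34

26.34 m^2


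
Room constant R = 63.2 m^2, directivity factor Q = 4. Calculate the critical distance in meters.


Given values:
  R = 63.2 m^2, Q = 4
Formula: d_c = 0.141 * sqrt(Q * R)
Compute Q * R = 4 * 63.2 = 252.8
Compute sqrt(252.8) = 15.8997
d_c = 0.141 * 15.8997 = 2.242

2.242 m


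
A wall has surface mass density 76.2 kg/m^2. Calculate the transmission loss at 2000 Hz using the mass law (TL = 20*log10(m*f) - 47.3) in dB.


Given values:
  m = 76.2 kg/m^2, f = 2000 Hz
Formula: TL = 20 * log10(m * f) - 47.3
Compute m * f = 76.2 * 2000 = 152400.0
Compute log10(152400.0) = 5.182985
Compute 20 * 5.182985 = 103.6597
TL = 103.6597 - 47.3 = 56.36

56.36 dB


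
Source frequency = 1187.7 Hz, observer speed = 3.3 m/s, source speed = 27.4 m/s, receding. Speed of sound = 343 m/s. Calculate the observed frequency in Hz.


Given values:
  f_s = 1187.7 Hz, v_o = 3.3 m/s, v_s = 27.4 m/s
  Direction: receding
Formula: f_o = f_s * (c - v_o) / (c + v_s)
Numerator: c - v_o = 343 - 3.3 = 339.7
Denominator: c + v_s = 343 + 27.4 = 370.4
f_o = 1187.7 * 339.7 / 370.4 = 1089.26

1089.26 Hz


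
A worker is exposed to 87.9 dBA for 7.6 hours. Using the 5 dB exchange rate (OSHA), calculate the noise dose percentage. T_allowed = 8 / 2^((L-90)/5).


Given values:
  L = 87.9 dBA, T = 7.6 hours
Formula: T_allowed = 8 / 2^((L - 90) / 5)
Compute exponent: (87.9 - 90) / 5 = -0.42
Compute 2^(-0.42) = 0.747425
T_allowed = 8 / 0.747425 = 10.703415 hours
Dose = (T / T_allowed) * 100
Dose = (7.6 / 10.703415) * 100 = 71.01

71.01 %
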